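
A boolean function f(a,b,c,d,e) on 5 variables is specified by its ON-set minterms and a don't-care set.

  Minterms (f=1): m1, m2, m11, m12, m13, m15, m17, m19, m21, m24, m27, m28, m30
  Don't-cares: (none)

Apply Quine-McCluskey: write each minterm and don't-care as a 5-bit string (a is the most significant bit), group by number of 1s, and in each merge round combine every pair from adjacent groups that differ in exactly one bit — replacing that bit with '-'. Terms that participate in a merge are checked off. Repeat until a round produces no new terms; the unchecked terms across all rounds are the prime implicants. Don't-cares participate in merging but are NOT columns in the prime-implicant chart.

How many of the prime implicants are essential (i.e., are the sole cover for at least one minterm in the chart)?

5

Round 0: 00001✓ 00010 01011✓ 01100✓ 01101✓ 01111✓ 10001✓ 10011✓ 10101✓ 11000✓ 11011✓ 11100✓ 11110✓
Round 1: -0001 -1011 -1100 01-11 011-1 0110- 1-011 10-01 100-1 11-00 111-0
PIs = {-0001, -1011, -1100, 00010, 01-11, 011-1, 0110-, 1-011, 10-01, 100-1, 11-00, 111-0}
Coverage chart:
  m1: -0001 ←essential
  m2: 00010 ←essential
  m11: -1011,01-11
  m12: -1100,0110-
  m13: 011-1,0110-
  m15: 01-11,011-1
  m17: -0001,10-01,100-1
  m19: 1-011,100-1
  m21: 10-01 ←essential
  m24: 11-00 ←essential
  m27: -1011,1-011
  m28: -1100,11-00,111-0
  m30: 111-0 ←essential
Essential: -0001, 00010, 10-01, 11-00, 111-0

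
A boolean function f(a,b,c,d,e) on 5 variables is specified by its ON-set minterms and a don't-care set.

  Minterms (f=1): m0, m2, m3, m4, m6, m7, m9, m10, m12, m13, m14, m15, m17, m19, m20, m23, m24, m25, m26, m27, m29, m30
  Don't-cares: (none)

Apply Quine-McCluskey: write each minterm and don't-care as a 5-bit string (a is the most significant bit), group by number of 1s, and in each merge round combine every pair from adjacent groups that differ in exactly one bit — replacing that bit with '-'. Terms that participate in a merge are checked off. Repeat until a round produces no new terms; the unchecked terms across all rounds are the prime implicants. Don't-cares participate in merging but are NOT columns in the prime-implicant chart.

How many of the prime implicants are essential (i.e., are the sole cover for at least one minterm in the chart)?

Round 0: 00000✓ 00010✓ 00011✓ 00100✓ 00110✓ 00111✓ 01001✓ 01010✓ 01100✓ 01101✓ 01110✓ 01111✓ 10001✓ 10011✓ 10100✓ 10111✓ 11000✓ 11001✓ 11010✓ 11011✓ 11101✓ 11110✓
Round 1: -0011✓ -0100 -0111✓ -1001✓ -1010✓ -1101✓ -1110✓ 0-010✓ 0-100✓ 0-110✓ 0-111✓ 00-00✓ 00-10✓ 00-11✓ 000-0✓ 0001-✓ 001-0✓ 0011-✓ 01-01✓ 01-10✓ 011-0✓ 011-1✓ 0110-✓ 0111-✓ 1-001✓ 1-011✓ 10-11✓ 100-1✓ 11-01✓ 11-10✓ 110-0✓ 110-1✓ 1100-✓ 1101-✓
Round 2: -0-11 -1-01 -1-10 0--10 0-1-0 0-11- 00--0 00-1- 011-- 1-0-1 110--
PIs = {-0-11, -0100, -1-01, -1-10, 0--10, 0-1-0, 0-11-, 00--0, 00-1-, 011--, 1-0-1, 110--}
Coverage chart:
  m0: 00--0 ←essential
  m2: 0--10,00--0,00-1-
  m3: -0-11,00-1-
  m4: -0100,0-1-0,00--0
  m6: 0--10,0-1-0,0-11-,00--0,00-1-
  m7: -0-11,0-11-,00-1-
  m9: -1-01 ←essential
  m10: -1-10,0--10
  m12: 0-1-0,011--
  m13: -1-01,011--
  m14: -1-10,0--10,0-1-0,0-11-,011--
  m15: 0-11-,011--
  m17: 1-0-1 ←essential
  m19: -0-11,1-0-1
  m20: -0100 ←essential
  m23: -0-11 ←essential
  m24: 110-- ←essential
  m25: -1-01,1-0-1,110--
  m26: -1-10,110--
  m27: 1-0-1,110--
  m29: -1-01 ←essential
  m30: -1-10 ←essential
Essential: -0-11, -0100, -1-01, -1-10, 00--0, 1-0-1, 110--

7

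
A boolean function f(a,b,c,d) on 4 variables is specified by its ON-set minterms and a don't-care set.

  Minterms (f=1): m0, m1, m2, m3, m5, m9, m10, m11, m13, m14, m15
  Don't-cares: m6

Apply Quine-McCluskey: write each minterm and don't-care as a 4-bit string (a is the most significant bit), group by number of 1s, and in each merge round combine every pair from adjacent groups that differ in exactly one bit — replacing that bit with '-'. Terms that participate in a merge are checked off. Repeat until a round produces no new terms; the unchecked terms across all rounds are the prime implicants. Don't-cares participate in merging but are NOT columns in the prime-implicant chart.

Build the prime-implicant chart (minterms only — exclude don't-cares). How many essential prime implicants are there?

2

size-2^0 implicants → 0000(✓)  0001(✓)  0010(✓)  0011(✓)  0101(✓)  0110(✓)  1001(✓)  1010(✓)  1011(✓)  1101(✓)  1110(✓)  1111(✓)
size-2^1 implicants → -001(✓)  -010(✓)  -011(✓)  -101(✓)  -110(✓)  0-01(✓)  0-10(✓)  00-0(✓)  00-1(✓)  000-(✓)  001-(✓)  1-01(✓)  1-10(✓)  1-11(✓)  10-1(✓)  101-(✓)  11-1(✓)  111-(✓)
size-2^2 implicants → --01  --10  -0-1  -01-  00--  1--1  1-1-
Unchecked terms (primes): --01, --10, -0-1, -01-, 00--, 1--1, 1-1-
Minterm coverage:
  m0 ⊆ 00-- [E]
  m1 ⊆ --01,-0-1,00--
  m2 ⊆ --10,-01-,00--
  m3 ⊆ -0-1,-01-,00--
  m5 ⊆ --01 [E]
  m9 ⊆ --01,-0-1,1--1
  m10 ⊆ --10,-01-,1-1-
  m11 ⊆ -0-1,-01-,1--1,1-1-
  m13 ⊆ --01,1--1
  m14 ⊆ --10,1-1-
  m15 ⊆ 1--1,1-1-
E = {--01, 00--}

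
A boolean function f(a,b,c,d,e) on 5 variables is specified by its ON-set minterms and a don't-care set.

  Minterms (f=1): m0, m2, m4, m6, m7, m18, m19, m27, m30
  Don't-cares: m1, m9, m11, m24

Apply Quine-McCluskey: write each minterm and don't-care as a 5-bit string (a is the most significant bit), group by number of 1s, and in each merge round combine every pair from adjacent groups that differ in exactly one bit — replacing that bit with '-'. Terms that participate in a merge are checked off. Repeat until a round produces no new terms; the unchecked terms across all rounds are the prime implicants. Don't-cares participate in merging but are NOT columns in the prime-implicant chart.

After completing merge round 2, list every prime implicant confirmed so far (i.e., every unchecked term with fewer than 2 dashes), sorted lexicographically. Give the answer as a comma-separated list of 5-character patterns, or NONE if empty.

size-2^0 implicants → 00000(✓)  00001(✓)  00010(✓)  00100(✓)  00110(✓)  00111(✓)  01001(✓)  01011(✓)  10010(✓)  10011(✓)  11000  11011(✓)  11110
size-2^1 implicants → -0010  -1011  0-001  00-00(✓)  00-10(✓)  000-0(✓)  0000-  001-0(✓)  0011-  010-1  1-011  1001-
size-2^2 implicants → 00--0
Unchecked terms (primes): -0010, -1011, 0-001, 00--0, 0000-, 0011-, 010-1, 1-011, 1001-, 11000, 11110

-0010, -1011, 0-001, 0000-, 0011-, 010-1, 1-011, 1001-, 11000, 11110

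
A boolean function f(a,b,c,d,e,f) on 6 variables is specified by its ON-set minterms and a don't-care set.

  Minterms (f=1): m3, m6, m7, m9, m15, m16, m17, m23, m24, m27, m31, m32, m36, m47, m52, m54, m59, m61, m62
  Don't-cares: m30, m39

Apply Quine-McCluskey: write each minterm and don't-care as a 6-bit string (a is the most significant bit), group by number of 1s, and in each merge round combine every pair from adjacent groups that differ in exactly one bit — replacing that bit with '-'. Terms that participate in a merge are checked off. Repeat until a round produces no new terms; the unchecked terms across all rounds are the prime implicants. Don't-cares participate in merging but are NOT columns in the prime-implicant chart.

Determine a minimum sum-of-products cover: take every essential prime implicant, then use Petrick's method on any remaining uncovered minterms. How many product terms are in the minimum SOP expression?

12

[col 0] 000011*, 000110*, 000111*, 001001, 001111*, 010000*, 010001*, 010111*, 011000*, 011011*, 011110*, 011111*, 100000*, 100100*, 100111*, 101111*, 110100*, 110110*, 111011*, 111101, 111110*
[col 1] -00111*, -01111*, -11011, -11110, 0-0111*, 0-1111*, 00-111*, 000-11, 00011-, 01-000, 01-111*, 01000-, 011-11, 01111-, 1-0100, 10-111*, 100-00, 11-110, 1101-0
[col 2] -0-111, 0--111
Prime implicants: -0-111, -11011, -11110, 0--111, 000-11, 00011-, 001001, 01-000, 01000-, 011-11, 01111-, 1-0100, 100-00, 11-110, 1101-0, 111101
PI chart (minterm → PIs covering it):
  3 | 000-11  (sole → essential)
  6 | 00011-  (sole → essential)
  7 | -0-111,0--111,000-11,00011-
  9 | 001001  (sole → essential)
  15 | -0-111,0--111
  16 | 01-000,01000-
  17 | 01000-  (sole → essential)
  23 | 0--111  (sole → essential)
  24 | 01-000  (sole → essential)
  27 | -11011,011-11
  31 | 0--111,011-11,01111-
  32 | 100-00  (sole → essential)
  36 | 1-0100,100-00
  47 | -0-111  (sole → essential)
  52 | 1-0100,1101-0
  54 | 11-110,1101-0
  59 | -11011  (sole → essential)
  61 | 111101  (sole → essential)
  62 | -11110,11-110
Essential prime implicants: -0-111, -11011, 0--111, 000-11, 00011-, 001001, 01-000, 01000-, 100-00, 111101
Petrick residual → -11110, 1101-0
Minimum SOP uses 12 PIs: b'def + bcd'ef + bcdef' + a'def + a'b'c'ef + a'b'c'de + a'b'cd'e'f + a'bd'e'f' + a'bc'd'e' + ab'c'e'f' + abc'df' + abcde'f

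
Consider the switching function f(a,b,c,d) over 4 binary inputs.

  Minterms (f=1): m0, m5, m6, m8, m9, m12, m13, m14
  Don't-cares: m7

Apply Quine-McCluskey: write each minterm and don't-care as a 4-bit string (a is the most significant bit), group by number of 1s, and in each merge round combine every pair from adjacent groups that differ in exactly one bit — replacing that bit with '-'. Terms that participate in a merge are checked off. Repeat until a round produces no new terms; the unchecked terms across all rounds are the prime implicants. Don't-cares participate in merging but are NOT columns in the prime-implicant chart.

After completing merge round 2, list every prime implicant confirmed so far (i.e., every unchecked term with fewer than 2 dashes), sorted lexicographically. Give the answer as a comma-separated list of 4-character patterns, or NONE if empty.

[col 0] 0000*, 0101*, 0110*, 0111*, 1000*, 1001*, 1100*, 1101*, 1110*
[col 1] -000, -101, -110, 01-1, 011-, 1-00*, 1-01*, 100-*, 11-0, 110-*
[col 2] 1-0-
Prime implicants: -000, -101, -110, 01-1, 011-, 1-0-, 11-0

-000, -101, -110, 01-1, 011-, 11-0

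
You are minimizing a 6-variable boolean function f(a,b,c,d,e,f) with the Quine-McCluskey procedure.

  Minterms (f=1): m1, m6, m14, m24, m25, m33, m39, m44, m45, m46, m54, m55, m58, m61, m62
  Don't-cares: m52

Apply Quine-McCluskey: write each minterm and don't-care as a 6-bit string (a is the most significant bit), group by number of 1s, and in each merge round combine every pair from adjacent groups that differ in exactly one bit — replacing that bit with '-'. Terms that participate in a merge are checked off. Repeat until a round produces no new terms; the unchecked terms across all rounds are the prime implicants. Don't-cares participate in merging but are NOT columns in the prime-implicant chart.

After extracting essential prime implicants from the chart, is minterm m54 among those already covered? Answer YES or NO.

Round 0: 000001✓ 000110✓ 001110✓ 011000✓ 011001✓ 100001✓ 100111✓ 101100✓ 101101✓ 101110✓ 110100✓ 110110✓ 110111✓ 111010✓ 111101✓ 111110✓
Round 1: -00001 -01110 00-110 01100- 1-0111 1-1101 1-1110 1011-0 10110- 11-110 1101-0 11011- 111-10
PIs = {-00001, -01110, 00-110, 01100-, 1-0111, 1-1101, 1-1110, 1011-0, 10110-, 11-110, 1101-0, 11011-, 111-10}
Coverage chart:
  m1: -00001 ←essential
  m6: 00-110 ←essential
  m14: -01110,00-110
  m24: 01100- ←essential
  m25: 01100- ←essential
  m33: -00001 ←essential
  m39: 1-0111 ←essential
  m44: 1011-0,10110-
  m45: 1-1101,10110-
  m46: -01110,1-1110,1011-0
  m54: 11-110,1101-0,11011-
  m55: 1-0111,11011-
  m58: 111-10 ←essential
  m61: 1-1101 ←essential
  m62: 1-1110,11-110,111-10
Essential: -00001, 00-110, 01100-, 1-0111, 1-1101, 111-10

NO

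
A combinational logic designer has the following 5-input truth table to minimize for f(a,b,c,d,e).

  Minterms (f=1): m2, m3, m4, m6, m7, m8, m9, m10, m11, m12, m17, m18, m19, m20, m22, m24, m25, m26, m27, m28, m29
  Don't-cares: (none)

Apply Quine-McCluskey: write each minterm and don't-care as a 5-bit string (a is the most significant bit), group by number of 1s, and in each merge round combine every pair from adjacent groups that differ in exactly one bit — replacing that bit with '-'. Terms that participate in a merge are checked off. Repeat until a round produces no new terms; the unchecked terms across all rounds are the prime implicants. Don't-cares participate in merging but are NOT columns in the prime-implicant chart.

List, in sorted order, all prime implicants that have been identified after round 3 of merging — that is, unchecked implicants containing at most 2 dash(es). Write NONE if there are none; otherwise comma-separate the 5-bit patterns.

--100, -0-10, -01-0, -1-00, 00-1-, 1-0-1, 11-0-

Round 0: 00010✓ 00011✓ 00100✓ 00110✓ 00111✓ 01000✓ 01001✓ 01010✓ 01011✓ 01100✓ 10001✓ 10010✓ 10011✓ 10100✓ 10110✓ 11000✓ 11001✓ 11010✓ 11011✓ 11100✓ 11101✓
Round 1: -0010✓ -0011✓ -0100✓ -0110✓ -1000✓ -1001✓ -1010✓ -1011✓ -1100✓ 0-010✓ 0-011✓ 0-100✓ 00-10✓ 00-11✓ 0001-✓ 001-0✓ 0011-✓ 01-00✓ 010-0✓ 010-1✓ 0100-✓ 0101-✓ 1-001✓ 1-010✓ 1-011✓ 1-100✓ 10-10✓ 100-1✓ 1001-✓ 101-0✓ 11-00✓ 11-01✓ 110-0✓ 110-1✓ 1100-✓ 1101-✓ 1110-✓
Round 2: --010✓ --011✓ --100 -0-10 -001-✓ -01-0 -1-00 -10-0✓ -10-1✓ -100-✓ -101-✓ 0-01-✓ 00-1- 010--✓ 1-0-1 1-01-✓ 11-0- 110--✓
Round 3: --01- -10--
PIs = {--01-, --100, -0-10, -01-0, -1-00, -10--, 00-1-, 1-0-1, 11-0-}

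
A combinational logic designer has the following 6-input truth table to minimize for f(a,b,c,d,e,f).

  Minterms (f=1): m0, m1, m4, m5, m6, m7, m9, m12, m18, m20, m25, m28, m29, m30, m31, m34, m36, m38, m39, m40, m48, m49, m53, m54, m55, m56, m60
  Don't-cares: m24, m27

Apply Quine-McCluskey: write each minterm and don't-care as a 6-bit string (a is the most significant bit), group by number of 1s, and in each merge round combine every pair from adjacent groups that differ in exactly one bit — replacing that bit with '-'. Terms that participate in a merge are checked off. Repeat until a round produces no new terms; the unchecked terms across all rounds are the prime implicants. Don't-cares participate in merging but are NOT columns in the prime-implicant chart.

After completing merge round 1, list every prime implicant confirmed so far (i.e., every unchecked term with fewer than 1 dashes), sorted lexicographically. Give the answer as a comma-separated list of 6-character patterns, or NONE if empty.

010010

[col 0] 000000*, 000001*, 000100*, 000101*, 000110*, 000111*, 001001*, 001100*, 010010, 010100*, 011000*, 011001*, 011011*, 011100*, 011101*, 011110*, 011111*, 100010*, 100100*, 100110*, 100111*, 101000*, 110000*, 110001*, 110101*, 110110*, 110111*, 111000*, 111100*
[col 1] -00100*, -00110*, -00111*, -11000*, -11100*, 0-0100*, 0-1001, 0-1100*, 00-001, 00-100*, 000-00*, 000-01*, 00000-*, 0001-0*, 0001-1*, 00010-*, 00011-*, 01-100*, 011-00*, 011-01*, 011-11*, 0110-1*, 01100-*, 0111-0*, 0111-1*, 01110-*, 01111-*, 1-0110*, 1-0111*, 1-1000, 100-10, 1001-0*, 10011-*, 11-000, 110-01, 11000-, 1101-1, 11011-*, 111-00*
[col 2] -001-0, -0011-, -11-00, 0--100, 000-0-, 0001--, 011--1, 011-0-, 0111--, 1-011-
Prime implicants: -001-0, -0011-, -11-00, 0--100, 0-1001, 00-001, 000-0-, 0001--, 010010, 011--1, 011-0-, 0111--, 1-011-, 1-1000, 100-10, 11-000, 110-01, 11000-, 1101-1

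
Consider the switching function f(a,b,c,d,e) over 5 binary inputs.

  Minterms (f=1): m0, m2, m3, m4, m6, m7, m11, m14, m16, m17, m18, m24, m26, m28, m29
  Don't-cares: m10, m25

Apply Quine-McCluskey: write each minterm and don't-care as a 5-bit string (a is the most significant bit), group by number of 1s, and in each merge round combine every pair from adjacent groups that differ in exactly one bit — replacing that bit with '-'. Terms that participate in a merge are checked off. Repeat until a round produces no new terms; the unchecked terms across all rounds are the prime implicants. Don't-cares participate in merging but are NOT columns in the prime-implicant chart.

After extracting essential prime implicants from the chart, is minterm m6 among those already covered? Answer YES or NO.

YES

size-2^0 implicants → 00000(✓)  00010(✓)  00011(✓)  00100(✓)  00110(✓)  00111(✓)  01010(✓)  01011(✓)  01110(✓)  10000(✓)  10001(✓)  10010(✓)  11000(✓)  11001(✓)  11010(✓)  11100(✓)  11101(✓)
size-2^1 implicants → -0000(✓)  -0010(✓)  -1010(✓)  0-010(✓)  0-011(✓)  0-110(✓)  00-00(✓)  00-10(✓)  00-11(✓)  000-0(✓)  0001-(✓)  001-0(✓)  0011-(✓)  01-10(✓)  0101-(✓)  1-000(✓)  1-001(✓)  1-010(✓)  100-0(✓)  1000-(✓)  11-00(✓)  11-01(✓)  110-0(✓)  1100-(✓)  1110-(✓)
size-2^2 implicants → --010  -00-0  0--10  0-01-  00--0  00-1-  1-0-0  1-00-  11-0-
Unchecked terms (primes): --010, -00-0, 0--10, 0-01-, 00--0, 00-1-, 1-0-0, 1-00-, 11-0-
Minterm coverage:
  m0 ⊆ -00-0,00--0
  m2 ⊆ --010,-00-0,0--10,0-01-,00--0,00-1-
  m3 ⊆ 0-01-,00-1-
  m4 ⊆ 00--0 [E]
  m6 ⊆ 0--10,00--0,00-1-
  m7 ⊆ 00-1- [E]
  m11 ⊆ 0-01- [E]
  m14 ⊆ 0--10 [E]
  m16 ⊆ -00-0,1-0-0,1-00-
  m17 ⊆ 1-00- [E]
  m18 ⊆ --010,-00-0,1-0-0
  m24 ⊆ 1-0-0,1-00-,11-0-
  m26 ⊆ --010,1-0-0
  m28 ⊆ 11-0- [E]
  m29 ⊆ 11-0- [E]
E = {0--10, 0-01-, 00--0, 00-1-, 1-00-, 11-0-}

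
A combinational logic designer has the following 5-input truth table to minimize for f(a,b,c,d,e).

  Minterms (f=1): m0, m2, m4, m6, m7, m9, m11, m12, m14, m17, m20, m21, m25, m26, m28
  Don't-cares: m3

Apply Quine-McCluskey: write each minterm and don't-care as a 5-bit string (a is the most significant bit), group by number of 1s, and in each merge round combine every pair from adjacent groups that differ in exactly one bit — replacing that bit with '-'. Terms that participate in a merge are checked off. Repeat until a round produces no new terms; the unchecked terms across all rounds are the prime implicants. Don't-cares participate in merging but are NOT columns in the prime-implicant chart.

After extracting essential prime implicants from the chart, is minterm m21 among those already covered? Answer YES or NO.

NO

[col 0] 00000*, 00010*, 00011*, 00100*, 00110*, 00111*, 01001*, 01011*, 01100*, 01110*, 10001*, 10100*, 10101*, 11001*, 11010, 11100*
[col 1] -0100*, -1001, -1100*, 0-011, 0-100*, 0-110*, 00-00*, 00-10*, 00-11*, 000-0*, 0001-*, 001-0*, 0011-*, 010-1, 011-0*, 1-001, 1-100*, 10-01, 1010-
[col 2] --100, 0-1-0, 00--0, 00-1-
Prime implicants: --100, -1001, 0-011, 0-1-0, 00--0, 00-1-, 010-1, 1-001, 10-01, 1010-, 11010
PI chart (minterm → PIs covering it):
  0 | 00--0  (sole → essential)
  2 | 00--0,00-1-
  4 | --100,0-1-0,00--0
  6 | 0-1-0,00--0,00-1-
  7 | 00-1-  (sole → essential)
  9 | -1001,010-1
  11 | 0-011,010-1
  12 | --100,0-1-0
  14 | 0-1-0  (sole → essential)
  17 | 1-001,10-01
  20 | --100,1010-
  21 | 10-01,1010-
  25 | -1001,1-001
  26 | 11010  (sole → essential)
  28 | --100  (sole → essential)
Essential prime implicants: --100, 0-1-0, 00--0, 00-1-, 11010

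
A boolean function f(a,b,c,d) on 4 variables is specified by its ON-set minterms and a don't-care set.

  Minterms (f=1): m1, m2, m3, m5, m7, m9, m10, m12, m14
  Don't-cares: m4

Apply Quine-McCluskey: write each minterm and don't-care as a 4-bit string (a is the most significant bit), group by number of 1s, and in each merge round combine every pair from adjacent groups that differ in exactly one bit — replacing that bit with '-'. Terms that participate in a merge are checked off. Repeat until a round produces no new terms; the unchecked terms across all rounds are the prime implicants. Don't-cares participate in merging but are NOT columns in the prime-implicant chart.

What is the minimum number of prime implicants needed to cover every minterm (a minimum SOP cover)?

size-2^0 implicants → 0001(✓)  0010(✓)  0011(✓)  0100(✓)  0101(✓)  0111(✓)  1001(✓)  1010(✓)  1100(✓)  1110(✓)
size-2^1 implicants → -001  -010  -100  0-01(✓)  0-11(✓)  00-1(✓)  001-  01-1(✓)  010-  1-10  11-0
size-2^2 implicants → 0--1
Unchecked terms (primes): -001, -010, -100, 0--1, 001-, 010-, 1-10, 11-0
Minterm coverage:
  m1 ⊆ -001,0--1
  m2 ⊆ -010,001-
  m3 ⊆ 0--1,001-
  m5 ⊆ 0--1,010-
  m7 ⊆ 0--1 [E]
  m9 ⊆ -001 [E]
  m10 ⊆ -010,1-10
  m12 ⊆ -100,11-0
  m14 ⊆ 1-10,11-0
E = {-001, 0--1}
Petrick residual → -010, 11-0
Cover = b'c'd + b'cd' + a'd + abd'  |cover|=4

4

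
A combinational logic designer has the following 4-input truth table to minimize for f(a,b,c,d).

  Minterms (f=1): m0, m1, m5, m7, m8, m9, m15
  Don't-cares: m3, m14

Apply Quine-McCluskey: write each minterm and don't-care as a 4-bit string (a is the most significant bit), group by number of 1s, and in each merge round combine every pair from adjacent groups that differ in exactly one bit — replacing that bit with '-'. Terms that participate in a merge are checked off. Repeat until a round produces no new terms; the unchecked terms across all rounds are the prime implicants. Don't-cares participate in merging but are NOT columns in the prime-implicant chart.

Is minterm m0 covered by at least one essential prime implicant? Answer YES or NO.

YES

Round 0: 0000✓ 0001✓ 0011✓ 0101✓ 0111✓ 1000✓ 1001✓ 1110✓ 1111✓
Round 1: -000✓ -001✓ -111 0-01✓ 0-11✓ 00-1✓ 000-✓ 01-1✓ 100-✓ 111-
Round 2: -00- 0--1
PIs = {-00-, -111, 0--1, 111-}
Coverage chart:
  m0: -00- ←essential
  m1: -00-,0--1
  m5: 0--1 ←essential
  m7: -111,0--1
  m8: -00- ←essential
  m9: -00- ←essential
  m15: -111,111-
Essential: -00-, 0--1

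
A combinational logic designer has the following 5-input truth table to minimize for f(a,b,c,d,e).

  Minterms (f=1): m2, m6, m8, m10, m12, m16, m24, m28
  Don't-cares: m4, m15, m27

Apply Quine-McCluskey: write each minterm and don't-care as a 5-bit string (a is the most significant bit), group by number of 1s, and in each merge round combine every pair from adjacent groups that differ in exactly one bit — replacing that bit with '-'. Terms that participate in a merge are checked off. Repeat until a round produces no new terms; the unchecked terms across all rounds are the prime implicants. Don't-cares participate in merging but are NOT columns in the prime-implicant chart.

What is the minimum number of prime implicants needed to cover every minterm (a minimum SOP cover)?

4

[col 0] 00010*, 00100*, 00110*, 01000*, 01010*, 01100*, 01111, 10000*, 11000*, 11011, 11100*
[col 1] -1000*, -1100*, 0-010, 0-100, 00-10, 001-0, 01-00*, 010-0, 1-000, 11-00*
[col 2] -1-00
Prime implicants: -1-00, 0-010, 0-100, 00-10, 001-0, 010-0, 01111, 1-000, 11011
PI chart (minterm → PIs covering it):
  2 | 0-010,00-10
  6 | 00-10,001-0
  8 | -1-00,010-0
  10 | 0-010,010-0
  12 | -1-00,0-100
  16 | 1-000  (sole → essential)
  24 | -1-00,1-000
  28 | -1-00  (sole → essential)
Essential prime implicants: -1-00, 1-000
Petrick residual → 0-010, 00-10
Minimum SOP uses 4 PIs: bd'e' + a'c'de' + a'b'de' + ac'd'e'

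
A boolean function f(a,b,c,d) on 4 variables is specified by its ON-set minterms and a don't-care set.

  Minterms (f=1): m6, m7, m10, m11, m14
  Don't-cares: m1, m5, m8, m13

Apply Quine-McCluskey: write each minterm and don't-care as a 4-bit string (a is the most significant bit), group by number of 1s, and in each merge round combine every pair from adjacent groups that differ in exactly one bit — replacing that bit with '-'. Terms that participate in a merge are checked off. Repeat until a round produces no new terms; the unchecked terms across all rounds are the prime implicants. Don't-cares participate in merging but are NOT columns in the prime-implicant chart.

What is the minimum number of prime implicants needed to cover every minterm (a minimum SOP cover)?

3

Round 0: 0001✓ 0101✓ 0110✓ 0111✓ 1000✓ 1010✓ 1011✓ 1101✓ 1110✓
Round 1: -101 -110 0-01 01-1 011- 1-10 10-0 101-
PIs = {-101, -110, 0-01, 01-1, 011-, 1-10, 10-0, 101-}
Coverage chart:
  m6: -110,011-
  m7: 01-1,011-
  m10: 1-10,10-0,101-
  m11: 101- ←essential
  m14: -110,1-10
Essential: 101-
Petrick residual → -110, 01-1
Min cover (3 terms): bcd' + a'bd + ab'c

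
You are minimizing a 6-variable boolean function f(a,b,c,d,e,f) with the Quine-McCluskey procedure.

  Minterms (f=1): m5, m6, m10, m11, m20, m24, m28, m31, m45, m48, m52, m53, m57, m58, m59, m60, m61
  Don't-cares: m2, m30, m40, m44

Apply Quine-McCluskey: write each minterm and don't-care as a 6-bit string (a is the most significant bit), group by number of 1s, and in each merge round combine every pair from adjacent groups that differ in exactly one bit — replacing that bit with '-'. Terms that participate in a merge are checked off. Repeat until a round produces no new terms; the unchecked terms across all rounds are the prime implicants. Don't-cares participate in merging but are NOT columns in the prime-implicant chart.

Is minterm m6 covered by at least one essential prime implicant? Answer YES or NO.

size-2^0 implicants → 000010(✓)  000101  000110(✓)  001010(✓)  001011(✓)  010100(✓)  011000(✓)  011100(✓)  011110(✓)  011111(✓)  101000(✓)  101100(✓)  101101(✓)  110000(✓)  110100(✓)  110101(✓)  111001(✓)  111010(✓)  111011(✓)  111100(✓)  111101(✓)
size-2^1 implicants → -10100(✓)  -11100(✓)  00-010  000-10  00101-  01-100(✓)  011-00  0111-0  01111-  1-1100(✓)  1-1101(✓)  101-00  10110-(✓)  11-100(✓)  11-101(✓)  110-00  11010-(✓)  111-01  1110-1  11101-  11110-(✓)
size-2^2 implicants → -1-100  1-110-  11-10-
Unchecked terms (primes): -1-100, 00-010, 000-10, 000101, 00101-, 011-00, 0111-0, 01111-, 1-110-, 101-00, 11-10-, 110-00, 111-01, 1110-1, 11101-
Minterm coverage:
  m5 ⊆ 000101 [E]
  m6 ⊆ 000-10 [E]
  m10 ⊆ 00-010,00101-
  m11 ⊆ 00101- [E]
  m20 ⊆ -1-100 [E]
  m24 ⊆ 011-00 [E]
  m28 ⊆ -1-100,011-00,0111-0
  m31 ⊆ 01111- [E]
  m45 ⊆ 1-110- [E]
  m48 ⊆ 110-00 [E]
  m52 ⊆ -1-100,11-10-,110-00
  m53 ⊆ 11-10- [E]
  m57 ⊆ 111-01,1110-1
  m58 ⊆ 11101- [E]
  m59 ⊆ 1110-1,11101-
  m60 ⊆ -1-100,1-110-,11-10-
  m61 ⊆ 1-110-,11-10-,111-01
E = {-1-100, 000-10, 000101, 00101-, 011-00, 01111-, 1-110-, 11-10-, 110-00, 11101-}

YES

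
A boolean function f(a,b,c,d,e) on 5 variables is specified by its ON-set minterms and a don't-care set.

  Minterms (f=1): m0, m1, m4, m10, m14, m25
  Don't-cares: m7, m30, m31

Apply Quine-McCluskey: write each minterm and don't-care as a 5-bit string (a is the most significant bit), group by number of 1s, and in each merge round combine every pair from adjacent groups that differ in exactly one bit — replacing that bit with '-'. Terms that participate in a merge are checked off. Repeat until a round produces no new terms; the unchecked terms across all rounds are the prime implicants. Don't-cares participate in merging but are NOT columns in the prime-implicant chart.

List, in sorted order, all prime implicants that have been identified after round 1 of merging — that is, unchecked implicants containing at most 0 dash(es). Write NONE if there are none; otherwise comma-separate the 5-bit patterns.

size-2^0 implicants → 00000(✓)  00001(✓)  00100(✓)  00111  01010(✓)  01110(✓)  11001  11110(✓)  11111(✓)
size-2^1 implicants → -1110  00-00  0000-  01-10  1111-
Unchecked terms (primes): -1110, 00-00, 0000-, 00111, 01-10, 11001, 1111-

00111, 11001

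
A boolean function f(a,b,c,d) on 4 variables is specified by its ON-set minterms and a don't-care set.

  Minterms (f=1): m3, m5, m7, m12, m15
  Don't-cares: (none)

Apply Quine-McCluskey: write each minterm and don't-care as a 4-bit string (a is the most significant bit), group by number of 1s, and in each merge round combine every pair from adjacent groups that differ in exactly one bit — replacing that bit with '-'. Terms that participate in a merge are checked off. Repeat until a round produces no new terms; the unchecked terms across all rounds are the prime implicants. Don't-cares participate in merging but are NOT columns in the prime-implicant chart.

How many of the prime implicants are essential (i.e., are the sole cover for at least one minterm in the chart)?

4

[col 0] 0011*, 0101*, 0111*, 1100, 1111*
[col 1] -111, 0-11, 01-1
Prime implicants: -111, 0-11, 01-1, 1100
PI chart (minterm → PIs covering it):
  3 | 0-11  (sole → essential)
  5 | 01-1  (sole → essential)
  7 | -111,0-11,01-1
  12 | 1100  (sole → essential)
  15 | -111  (sole → essential)
Essential prime implicants: -111, 0-11, 01-1, 1100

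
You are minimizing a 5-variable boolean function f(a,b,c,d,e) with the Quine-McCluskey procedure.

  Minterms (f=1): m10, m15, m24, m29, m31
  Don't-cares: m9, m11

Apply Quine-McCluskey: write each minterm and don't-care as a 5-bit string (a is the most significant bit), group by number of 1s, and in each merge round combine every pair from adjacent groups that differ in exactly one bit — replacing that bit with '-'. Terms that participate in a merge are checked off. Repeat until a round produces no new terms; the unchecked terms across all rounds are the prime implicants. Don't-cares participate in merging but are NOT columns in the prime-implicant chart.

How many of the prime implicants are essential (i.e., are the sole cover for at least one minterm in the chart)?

size-2^0 implicants → 01001(✓)  01010(✓)  01011(✓)  01111(✓)  11000  11101(✓)  11111(✓)
size-2^1 implicants → -1111  01-11  010-1  0101-  111-1
Unchecked terms (primes): -1111, 01-11, 010-1, 0101-, 11000, 111-1
Minterm coverage:
  m10 ⊆ 0101- [E]
  m15 ⊆ -1111,01-11
  m24 ⊆ 11000 [E]
  m29 ⊆ 111-1 [E]
  m31 ⊆ -1111,111-1
E = {0101-, 11000, 111-1}

3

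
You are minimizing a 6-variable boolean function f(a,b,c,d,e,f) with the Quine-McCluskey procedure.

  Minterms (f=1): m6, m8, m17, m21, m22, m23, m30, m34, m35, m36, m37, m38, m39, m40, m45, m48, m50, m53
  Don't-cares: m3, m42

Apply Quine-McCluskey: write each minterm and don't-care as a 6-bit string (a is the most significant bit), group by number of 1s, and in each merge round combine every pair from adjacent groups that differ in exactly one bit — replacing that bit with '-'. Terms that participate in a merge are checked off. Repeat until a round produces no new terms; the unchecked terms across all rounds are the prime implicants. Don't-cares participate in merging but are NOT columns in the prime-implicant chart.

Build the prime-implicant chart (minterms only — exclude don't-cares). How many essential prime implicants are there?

size-2^0 implicants → 000011(✓)  000110(✓)  001000(✓)  010001(✓)  010101(✓)  010110(✓)  010111(✓)  011110(✓)  100010(✓)  100011(✓)  100100(✓)  100101(✓)  100110(✓)  100111(✓)  101000(✓)  101010(✓)  101101(✓)  110000(✓)  110010(✓)  110101(✓)
size-2^1 implicants → -00011  -00110  -01000  -10101  0-0110  01-110  010-01  0101-1  01011-  1-0010  1-0101  10-010  10-101  100-10(✓)  100-11(✓)  10001-(✓)  1001-0(✓)  1001-1(✓)  10010-(✓)  10011-(✓)  1010-0  1100-0
size-2^2 implicants → 100-1-  1001--
Unchecked terms (primes): -00011, -00110, -01000, -10101, 0-0110, 01-110, 010-01, 0101-1, 01011-, 1-0010, 1-0101, 10-010, 10-101, 100-1-, 1001--, 1010-0, 1100-0
Minterm coverage:
  m6 ⊆ -00110,0-0110
  m8 ⊆ -01000 [E]
  m17 ⊆ 010-01 [E]
  m21 ⊆ -10101,010-01,0101-1
  m22 ⊆ 0-0110,01-110,01011-
  m23 ⊆ 0101-1,01011-
  m30 ⊆ 01-110 [E]
  m34 ⊆ 1-0010,10-010,100-1-
  m35 ⊆ -00011,100-1-
  m36 ⊆ 1001-- [E]
  m37 ⊆ 1-0101,10-101,1001--
  m38 ⊆ -00110,100-1-,1001--
  m39 ⊆ 100-1-,1001--
  m40 ⊆ -01000,1010-0
  m45 ⊆ 10-101 [E]
  m48 ⊆ 1100-0 [E]
  m50 ⊆ 1-0010,1100-0
  m53 ⊆ -10101,1-0101
E = {-01000, 01-110, 010-01, 10-101, 1001--, 1100-0}

6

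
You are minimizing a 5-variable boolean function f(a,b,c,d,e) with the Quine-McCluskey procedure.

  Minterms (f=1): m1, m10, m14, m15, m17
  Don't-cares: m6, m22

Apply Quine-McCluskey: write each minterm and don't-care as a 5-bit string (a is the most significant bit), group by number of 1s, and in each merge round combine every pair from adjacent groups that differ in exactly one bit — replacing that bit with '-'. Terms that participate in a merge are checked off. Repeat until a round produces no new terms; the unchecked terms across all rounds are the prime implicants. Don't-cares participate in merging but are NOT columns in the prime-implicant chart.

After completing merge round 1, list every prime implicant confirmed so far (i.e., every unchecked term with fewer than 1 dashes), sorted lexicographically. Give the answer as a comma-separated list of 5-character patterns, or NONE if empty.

NONE

size-2^0 implicants → 00001(✓)  00110(✓)  01010(✓)  01110(✓)  01111(✓)  10001(✓)  10110(✓)
size-2^1 implicants → -0001  -0110  0-110  01-10  0111-
Unchecked terms (primes): -0001, -0110, 0-110, 01-10, 0111-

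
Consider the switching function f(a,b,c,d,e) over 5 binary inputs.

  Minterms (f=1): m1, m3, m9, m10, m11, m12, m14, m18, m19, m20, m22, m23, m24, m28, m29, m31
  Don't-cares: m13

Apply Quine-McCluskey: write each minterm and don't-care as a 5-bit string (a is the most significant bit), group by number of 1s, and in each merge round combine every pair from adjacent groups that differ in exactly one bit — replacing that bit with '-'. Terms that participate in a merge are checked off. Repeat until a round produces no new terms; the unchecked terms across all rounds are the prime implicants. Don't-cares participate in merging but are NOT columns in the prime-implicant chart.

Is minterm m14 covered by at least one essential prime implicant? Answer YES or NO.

Round 0: 00001✓ 00011✓ 01001✓ 01010✓ 01011✓ 01100✓ 01101✓ 01110✓ 10010✓ 10011✓ 10100✓ 10110✓ 10111✓ 11000✓ 11100✓ 11101✓ 11111✓
Round 1: -0011 -1100✓ -1101✓ 0-001✓ 0-011✓ 000-1✓ 01-01 01-10 010-1✓ 0101- 011-0 0110-✓ 1-100 1-111 10-10✓ 10-11✓ 1001-✓ 101-0 1011-✓ 11-00 111-1 1110-✓
Round 2: -110- 0-0-1 10-1-
PIs = {-0011, -110-, 0-0-1, 01-01, 01-10, 0101-, 011-0, 1-100, 1-111, 10-1-, 101-0, 11-00, 111-1}
Coverage chart:
  m1: 0-0-1 ←essential
  m3: -0011,0-0-1
  m9: 0-0-1,01-01
  m10: 01-10,0101-
  m11: 0-0-1,0101-
  m12: -110-,011-0
  m14: 01-10,011-0
  m18: 10-1- ←essential
  m19: -0011,10-1-
  m20: 1-100,101-0
  m22: 10-1-,101-0
  m23: 1-111,10-1-
  m24: 11-00 ←essential
  m28: -110-,1-100,11-00
  m29: -110-,111-1
  m31: 1-111,111-1
Essential: 0-0-1, 10-1-, 11-00

NO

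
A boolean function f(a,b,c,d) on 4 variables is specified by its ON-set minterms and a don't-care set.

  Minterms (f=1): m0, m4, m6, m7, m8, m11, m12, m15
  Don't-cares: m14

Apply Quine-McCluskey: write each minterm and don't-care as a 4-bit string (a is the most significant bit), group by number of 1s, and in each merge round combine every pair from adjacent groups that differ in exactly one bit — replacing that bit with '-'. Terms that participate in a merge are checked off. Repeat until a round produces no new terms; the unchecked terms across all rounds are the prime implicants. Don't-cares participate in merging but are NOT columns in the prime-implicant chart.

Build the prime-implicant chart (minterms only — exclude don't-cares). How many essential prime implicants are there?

3

[col 0] 0000*, 0100*, 0110*, 0111*, 1000*, 1011*, 1100*, 1110*, 1111*
[col 1] -000*, -100*, -110*, -111*, 0-00*, 01-0*, 011-*, 1-00*, 1-11, 11-0*, 111-*
[col 2] --00, -1-0, -11-
Prime implicants: --00, -1-0, -11-, 1-11
PI chart (minterm → PIs covering it):
  0 | --00  (sole → essential)
  4 | --00,-1-0
  6 | -1-0,-11-
  7 | -11-  (sole → essential)
  8 | --00  (sole → essential)
  11 | 1-11  (sole → essential)
  12 | --00,-1-0
  15 | -11-,1-11
Essential prime implicants: --00, -11-, 1-11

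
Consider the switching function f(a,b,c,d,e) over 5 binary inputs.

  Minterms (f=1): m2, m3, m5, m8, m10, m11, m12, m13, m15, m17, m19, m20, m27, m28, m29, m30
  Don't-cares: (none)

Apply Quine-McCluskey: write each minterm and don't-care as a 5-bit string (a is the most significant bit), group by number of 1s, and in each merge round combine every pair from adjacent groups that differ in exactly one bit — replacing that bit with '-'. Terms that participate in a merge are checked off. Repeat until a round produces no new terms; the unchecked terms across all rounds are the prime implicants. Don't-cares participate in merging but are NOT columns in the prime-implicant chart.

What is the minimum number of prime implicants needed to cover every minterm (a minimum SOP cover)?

Round 0: 00010✓ 00011✓ 00101✓ 01000✓ 01010✓ 01011✓ 01100✓ 01101✓ 01111✓ 10001✓ 10011✓ 10100✓ 11011✓ 11100✓ 11101✓ 11110✓
Round 1: -0011✓ -1011✓ -1100✓ -1101✓ 0-010✓ 0-011✓ 0-101 0001-✓ 01-00 01-11 010-0 0101-✓ 011-1 0110-✓ 1-011✓ 1-100 100-1 111-0 1110-✓
Round 2: --011 -110- 0-01-
PIs = {--011, -110-, 0-01-, 0-101, 01-00, 01-11, 010-0, 011-1, 1-100, 100-1, 111-0}
Coverage chart:
  m2: 0-01- ←essential
  m3: --011,0-01-
  m5: 0-101 ←essential
  m8: 01-00,010-0
  m10: 0-01-,010-0
  m11: --011,0-01-,01-11
  m12: -110-,01-00
  m13: -110-,0-101,011-1
  m15: 01-11,011-1
  m17: 100-1 ←essential
  m19: --011,100-1
  m20: 1-100 ←essential
  m27: --011 ←essential
  m28: -110-,1-100,111-0
  m29: -110- ←essential
  m30: 111-0 ←essential
Essential: --011, -110-, 0-01-, 0-101, 1-100, 100-1, 111-0
Petrick residual → 01-00, 01-11
Min cover (9 terms): c'de + bcd' + a'c'd + a'cd'e + a'bd'e' + a'bde + acd'e' + ab'c'e + abce'

9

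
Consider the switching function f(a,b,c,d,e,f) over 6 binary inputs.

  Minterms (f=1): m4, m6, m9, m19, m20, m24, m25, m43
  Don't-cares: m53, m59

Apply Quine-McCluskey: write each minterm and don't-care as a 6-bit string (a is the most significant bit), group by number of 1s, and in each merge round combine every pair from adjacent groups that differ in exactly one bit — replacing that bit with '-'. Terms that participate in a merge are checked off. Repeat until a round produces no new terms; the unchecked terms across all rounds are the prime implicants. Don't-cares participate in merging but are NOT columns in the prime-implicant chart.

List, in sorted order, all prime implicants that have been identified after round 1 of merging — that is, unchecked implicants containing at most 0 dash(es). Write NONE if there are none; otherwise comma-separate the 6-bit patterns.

[col 0] 000100*, 000110*, 001001*, 010011, 010100*, 011000*, 011001*, 101011*, 110101, 111011*
[col 1] 0-0100, 0-1001, 0001-0, 01100-, 1-1011
Prime implicants: 0-0100, 0-1001, 0001-0, 010011, 01100-, 1-1011, 110101

010011, 110101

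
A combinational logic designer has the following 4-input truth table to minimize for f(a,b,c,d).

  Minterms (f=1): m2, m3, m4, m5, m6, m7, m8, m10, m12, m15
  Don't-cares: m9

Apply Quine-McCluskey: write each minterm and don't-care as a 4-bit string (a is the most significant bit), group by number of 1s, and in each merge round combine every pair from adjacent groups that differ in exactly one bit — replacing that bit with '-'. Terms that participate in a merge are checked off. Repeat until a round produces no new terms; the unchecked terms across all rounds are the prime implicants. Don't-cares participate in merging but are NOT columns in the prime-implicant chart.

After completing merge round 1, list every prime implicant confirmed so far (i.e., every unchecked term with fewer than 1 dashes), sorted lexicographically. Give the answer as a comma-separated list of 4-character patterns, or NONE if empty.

NONE

size-2^0 implicants → 0010(✓)  0011(✓)  0100(✓)  0101(✓)  0110(✓)  0111(✓)  1000(✓)  1001(✓)  1010(✓)  1100(✓)  1111(✓)
size-2^1 implicants → -010  -100  -111  0-10(✓)  0-11(✓)  001-(✓)  01-0(✓)  01-1(✓)  010-(✓)  011-(✓)  1-00  10-0  100-
size-2^2 implicants → 0-1-  01--
Unchecked terms (primes): -010, -100, -111, 0-1-, 01--, 1-00, 10-0, 100-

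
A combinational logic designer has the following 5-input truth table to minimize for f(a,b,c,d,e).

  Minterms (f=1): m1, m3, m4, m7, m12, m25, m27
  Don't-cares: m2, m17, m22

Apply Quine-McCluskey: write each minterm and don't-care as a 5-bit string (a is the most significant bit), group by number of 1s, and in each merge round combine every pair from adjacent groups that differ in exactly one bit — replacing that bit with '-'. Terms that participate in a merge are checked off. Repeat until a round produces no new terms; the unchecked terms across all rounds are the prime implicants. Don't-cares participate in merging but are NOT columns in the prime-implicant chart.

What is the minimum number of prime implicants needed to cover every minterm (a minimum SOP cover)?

[col 0] 00001*, 00010*, 00011*, 00100*, 00111*, 01100*, 10001*, 10110, 11001*, 11011*
[col 1] -0001, 0-100, 00-11, 000-1, 0001-, 1-001, 110-1
Prime implicants: -0001, 0-100, 00-11, 000-1, 0001-, 1-001, 10110, 110-1
PI chart (minterm → PIs covering it):
  1 | -0001,000-1
  3 | 00-11,000-1,0001-
  4 | 0-100  (sole → essential)
  7 | 00-11  (sole → essential)
  12 | 0-100  (sole → essential)
  25 | 1-001,110-1
  27 | 110-1  (sole → essential)
Essential prime implicants: 0-100, 00-11, 110-1
Petrick residual → -0001
Minimum SOP uses 4 PIs: b'c'd'e + a'cd'e' + a'b'de + abc'e

4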